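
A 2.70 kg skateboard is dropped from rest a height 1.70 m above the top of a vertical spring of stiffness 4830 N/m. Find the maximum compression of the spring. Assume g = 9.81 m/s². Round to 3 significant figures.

x = 0.142 m

Take the reference level at the top of the uncompressed spring. At max compression the skateboard has fallen H + x and is momentarily at rest:
mg(H + x) = ½kx²
½(4830)x² − (2.70)(9.81)x − (2.70)(9.81)(1.70) = 0
2415x² − 26.49x − 45.03 = 0
x = [26.49 + √(701.6 + 434970)]/(2 × 2415) = 0.1421 m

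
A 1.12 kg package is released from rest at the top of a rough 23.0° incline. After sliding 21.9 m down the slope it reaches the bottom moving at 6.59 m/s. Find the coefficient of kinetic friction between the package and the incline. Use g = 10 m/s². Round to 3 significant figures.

The energy dissipated by friction is the PE lost minus the KE gained:
mgL sinθ = 95.839 J; ½mv² = 24.320 J
W_f = 95.839 − 24.320 = 71.52 J
μ_k = W_f/(mg cosθ · L) = 71.52/(10.31 × 21.9) = 0.3168

μ_k = 0.317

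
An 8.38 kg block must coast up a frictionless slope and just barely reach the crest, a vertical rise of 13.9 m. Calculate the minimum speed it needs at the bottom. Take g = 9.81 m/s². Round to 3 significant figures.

At the top it is momentarily at rest, so all KE converts to PE: ½mv² = mgh
v = √(2gh) = √(2 × 9.81 × 13.9) = 16.51 m/s

v = 16.5 m/s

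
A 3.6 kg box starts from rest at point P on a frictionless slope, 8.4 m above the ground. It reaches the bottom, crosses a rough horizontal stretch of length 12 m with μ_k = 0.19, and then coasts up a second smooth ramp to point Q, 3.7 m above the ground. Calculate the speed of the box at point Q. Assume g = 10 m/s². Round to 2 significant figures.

v = 7.0 m/s

Energy at P: mgh₁ = (3.6)(10)(8.4) = 302.40 J
Friction loss: W_f = μ_k mg d = 82.08 J
At Q: ½mv² + mgh₂ = mgh₁ − W_f
½mv² = 302.40 − 82.08 − 133.20 = 87.120 J
v = √(2 × 87.120/3.6) = 6.957 m/s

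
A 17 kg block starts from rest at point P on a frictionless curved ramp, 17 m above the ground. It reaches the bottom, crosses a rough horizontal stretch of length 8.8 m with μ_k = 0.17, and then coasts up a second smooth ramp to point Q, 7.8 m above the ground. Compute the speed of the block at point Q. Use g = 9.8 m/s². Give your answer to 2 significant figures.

Energy at P: mgh₁ = (17)(9.8)(17) = 2832.2 J
Friction loss: W_f = μ_k mg d = 249.2 J
At Q: ½mv² + mgh₂ = mgh₁ − W_f
½mv² = 2832.2 − 249.2 − 1299.5 = 1283.5 J
v = √(2 × 1283.5/17) = 12.29 m/s

v = 12 m/s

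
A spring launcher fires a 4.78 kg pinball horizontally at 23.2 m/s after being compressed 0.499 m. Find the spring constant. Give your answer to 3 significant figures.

½kx² = ½mv²
k = mv²/x² = (4.78)(23.2)²/(0.499)² = 10332 N/m

k = 10300 N/m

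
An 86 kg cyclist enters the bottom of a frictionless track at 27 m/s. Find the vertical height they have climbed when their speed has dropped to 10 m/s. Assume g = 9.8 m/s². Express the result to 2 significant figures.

h = 32 m

Conservation of energy: ½mv₁² = ½mv₂² + mgh
h = (v₁² − v₂²)/(2g) = (27² − 10²)/(2 × 9.8) = 32.09 m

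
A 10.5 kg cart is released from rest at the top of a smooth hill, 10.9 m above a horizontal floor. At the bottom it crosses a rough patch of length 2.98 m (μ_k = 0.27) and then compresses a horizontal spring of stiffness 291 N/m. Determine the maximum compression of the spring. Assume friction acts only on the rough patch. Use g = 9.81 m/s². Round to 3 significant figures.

Initial energy: E₁ = mgh = (10.5)(9.81)(10.9) = 1122.8 J
Friction removes W_f = μ_k mg d = (0.27)(10.5)(9.81)(2.98) = 82.88 J
Energy reaching the spring: E = 1122.8 − 82.88 = 1039.9 J
At max compression ½kx² = E ⇒ x = √(2E/k) = √(2 × 1039.9/291) = 2.673 m

x = 2.67 m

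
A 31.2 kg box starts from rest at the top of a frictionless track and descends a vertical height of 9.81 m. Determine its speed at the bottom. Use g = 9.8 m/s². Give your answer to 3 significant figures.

v = 13.9 m/s

Mechanical energy is conserved (no friction): mgh = ½mv²
The mass cancels from both sides.
v = √(2gh) = √(2 × 9.8 × 9.81) = √192.28 = 13.87 m/s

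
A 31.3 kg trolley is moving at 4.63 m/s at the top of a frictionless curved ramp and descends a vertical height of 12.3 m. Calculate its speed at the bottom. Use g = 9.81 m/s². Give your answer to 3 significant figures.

v = 16.2 m/s

By conservation of mechanical energy, ½mv₀² + mgh = ½mv²
v² = v₀² + 2gh = (4.63)² + 2(9.81)(12.3) = 262.76
v = √262.76 = 16.21 m/s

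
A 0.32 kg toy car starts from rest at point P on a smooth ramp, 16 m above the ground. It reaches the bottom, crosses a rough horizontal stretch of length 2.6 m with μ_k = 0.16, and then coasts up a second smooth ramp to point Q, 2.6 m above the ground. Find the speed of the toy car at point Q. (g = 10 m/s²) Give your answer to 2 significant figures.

Energy at P: mgh₁ = (0.32)(10)(16) = 51.200 J
Friction loss: W_f = μ_k mg d = 1.331 J
At Q: ½mv² + mgh₂ = mgh₁ − W_f
½mv² = 51.200 − 1.331 − 8.3200 = 41.549 J
v = √(2 × 41.549/0.32) = 16.11 m/s

v = 16 m/s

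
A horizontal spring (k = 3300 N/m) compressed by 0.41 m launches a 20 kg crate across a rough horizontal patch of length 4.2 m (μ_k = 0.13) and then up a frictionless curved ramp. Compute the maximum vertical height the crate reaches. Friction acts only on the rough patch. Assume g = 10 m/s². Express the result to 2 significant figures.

h = 0.84 m

Spring energy: E₀ = ½kx² = ½(3300)(0.41)² = 277.37 J
Friction: W_f = μ_k mg d = (0.13)(20)(10)(4.2) = 109.2 J
Energy at base of ramp: E = 277.37 − 109.2 = 168.17 J
At max height all remaining energy is PE: mgh = E ⇒ h = E/(mg) = 168.17/(20 × 10) = 0.8408 m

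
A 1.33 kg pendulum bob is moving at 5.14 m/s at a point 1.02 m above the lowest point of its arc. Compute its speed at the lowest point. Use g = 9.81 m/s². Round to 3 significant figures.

v = 6.81 m/s

Equating total energy at the two states: ½mv₀² + mgh = ½mv²
v² = v₀² + 2gh = (5.14)² + 2(9.81)(1.02) = 46.432
v = √46.432 = 6.814 m/s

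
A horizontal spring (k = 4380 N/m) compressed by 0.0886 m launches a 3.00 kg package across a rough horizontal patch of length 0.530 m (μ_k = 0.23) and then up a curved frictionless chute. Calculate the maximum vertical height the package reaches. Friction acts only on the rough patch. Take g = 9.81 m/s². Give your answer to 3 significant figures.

Spring energy: E₀ = ½kx² = ½(4380)(0.0886)² = 17.191 J
Friction: W_f = μ_k mg d = (0.23)(3.00)(9.81)(0.530) = 3.588 J
Energy at base of ramp: E = 17.191 − 3.588 = 13.604 J
At max height all remaining energy is PE: mgh = E ⇒ h = E/(mg) = 13.604/(3.00 × 9.81) = 0.4622 m

h = 0.462 m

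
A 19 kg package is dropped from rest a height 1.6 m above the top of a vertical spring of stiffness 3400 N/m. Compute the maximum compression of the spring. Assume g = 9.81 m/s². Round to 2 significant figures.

x = 0.48 m

Let x be the compression. The total drop is H + x, and the package is instantaneously at rest at max compression, so energy conservation gives:
mg(H + x) = ½kx²
½(3400)x² − (19)(9.81)x − (19)(9.81)(1.6) = 0
1700x² − 186.4x − 298.2 = 0
x = [186.4 + √(34741 + 2.0279e+06)]/(2 × 1700) = 0.4772 m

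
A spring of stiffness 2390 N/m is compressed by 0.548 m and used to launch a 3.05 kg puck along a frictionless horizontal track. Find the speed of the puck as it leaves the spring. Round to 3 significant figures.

v = 15.3 m/s

Spring PE converts entirely to kinetic energy: ½kx² = ½mv²
v = x√(k/m) = 0.548 × √(2390/3.05) = 15.34 m/s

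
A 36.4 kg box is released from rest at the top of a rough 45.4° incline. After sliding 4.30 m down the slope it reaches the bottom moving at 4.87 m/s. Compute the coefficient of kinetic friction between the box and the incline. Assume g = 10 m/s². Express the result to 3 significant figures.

μ_k = 0.621

Energy balance down the incline: mg L sinθ − ½mv² = μ_k (mg cosθ) L
mgL sinθ = 1114.5 J; ½mv² = 431.65 J
W_f = 1114.5 − 431.65 = 682.8 J
μ_k = W_f/(mg cosθ · L) = 682.8/(255.6 × 4.30) = 0.6213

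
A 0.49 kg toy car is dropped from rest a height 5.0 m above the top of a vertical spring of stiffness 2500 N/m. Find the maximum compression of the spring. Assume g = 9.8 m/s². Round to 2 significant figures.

x = 0.14 m

Measuring PE from the top of the relaxed spring, at max compression the car has dropped H + x with zero KE, so:
mg(H + x) = ½kx²
½(2500)x² − (0.49)(9.8)x − (0.49)(9.8)(5.0) = 0
1250x² − 4.802x − 24.01 = 0
x = [4.802 + √(23.06 + 120050)]/(2 × 1250) = 0.1405 m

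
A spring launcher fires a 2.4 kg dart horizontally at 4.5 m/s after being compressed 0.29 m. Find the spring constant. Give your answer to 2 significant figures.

Spring PE at full compression equals KE at release: ½kx² = ½mv²
k = mv²/x² = (2.4)(4.5)²/(0.29)² = 577.9 N/m

k = 580 N/m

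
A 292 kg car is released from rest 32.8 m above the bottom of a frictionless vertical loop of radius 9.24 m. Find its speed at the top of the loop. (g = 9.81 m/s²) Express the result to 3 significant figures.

Energy conservation: mgh = ½mv_top² + mg(2r)
v_top² = 2g(h − 2r) = 2(9.81)(32.8 − 18.48) = 281.0
v_top = 16.76 m/s

v = 16.8 m/s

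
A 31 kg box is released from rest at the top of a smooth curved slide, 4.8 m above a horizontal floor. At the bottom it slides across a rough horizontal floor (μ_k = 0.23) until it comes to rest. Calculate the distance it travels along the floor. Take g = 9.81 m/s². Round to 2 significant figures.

d = 21 m

Applying the work–energy principle:
At rest all PE has been dissipated by friction: mgh = μ_k m g d
d = h/μ_k = 4.8/0.23 = 20.87 m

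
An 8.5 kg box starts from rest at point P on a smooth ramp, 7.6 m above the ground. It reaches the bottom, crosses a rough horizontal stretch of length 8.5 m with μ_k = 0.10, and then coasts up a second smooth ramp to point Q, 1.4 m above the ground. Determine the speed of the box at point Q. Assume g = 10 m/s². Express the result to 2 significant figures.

Energy at P: mgh₁ = (8.5)(10)(7.6) = 646.00 J
Friction loss: W_f = μ_k mg d = 72.25 J
At Q: ½mv² + mgh₂ = mgh₁ − W_f
½mv² = 646.00 − 72.25 − 119.00 = 454.75 J
v = √(2 × 454.75/8.5) = 10.34 m/s

v = 10 m/s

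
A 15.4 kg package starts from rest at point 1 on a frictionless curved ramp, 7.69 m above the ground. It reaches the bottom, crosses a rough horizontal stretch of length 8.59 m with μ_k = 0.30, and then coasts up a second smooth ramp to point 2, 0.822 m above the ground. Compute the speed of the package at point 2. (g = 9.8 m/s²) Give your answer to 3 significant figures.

Energy at 1: mgh₁ = (15.4)(9.8)(7.69) = 1160.6 J
Friction loss: W_f = μ_k mg d = 388.9 J
At 2: ½mv² + mgh₂ = mgh₁ − W_f
½mv² = 1160.6 − 388.9 − 124.06 = 647.60 J
v = √(2 × 647.60/15.4) = 9.171 m/s

v = 9.17 m/s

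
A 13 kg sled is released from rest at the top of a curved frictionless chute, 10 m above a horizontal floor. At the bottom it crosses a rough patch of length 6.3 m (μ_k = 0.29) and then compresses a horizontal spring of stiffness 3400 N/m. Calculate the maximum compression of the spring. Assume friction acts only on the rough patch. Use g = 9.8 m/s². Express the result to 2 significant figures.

x = 0.78 m

Initial energy: E₁ = mgh = (13)(9.8)(10) = 1274.0 J
Friction removes W_f = μ_k mg d = (0.29)(13)(9.8)(6.3) = 232.8 J
Energy reaching the spring: E = 1274.0 − 232.8 = 1041.2 J
At max compression ½kx² = E ⇒ x = √(2E/k) = √(2 × 1041.2/3400) = 0.7826 m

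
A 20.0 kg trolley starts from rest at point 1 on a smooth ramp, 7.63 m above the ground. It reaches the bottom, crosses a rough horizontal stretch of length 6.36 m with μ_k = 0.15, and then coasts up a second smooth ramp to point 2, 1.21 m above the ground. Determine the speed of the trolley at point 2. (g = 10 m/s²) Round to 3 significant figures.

Energy at 1: mgh₁ = (20.0)(10)(7.63) = 1526.0 J
Friction loss: W_f = μ_k mg d = 190.8 J
At 2: ½mv² + mgh₂ = mgh₁ − W_f
½mv² = 1526.0 − 190.8 − 242.00 = 1093.2 J
v = √(2 × 1093.2/20.0) = 10.46 m/s

v = 10.5 m/s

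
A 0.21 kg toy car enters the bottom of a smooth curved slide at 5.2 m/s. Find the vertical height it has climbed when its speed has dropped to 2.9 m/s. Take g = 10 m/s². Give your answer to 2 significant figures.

h = 0.93 m

Energy balance between the two points: ½mv₁² = ½mv₂² + mgh
h = (v₁² − v₂²)/(2g) = (5.2² − 2.9²)/(2 × 10) = 0.9315 m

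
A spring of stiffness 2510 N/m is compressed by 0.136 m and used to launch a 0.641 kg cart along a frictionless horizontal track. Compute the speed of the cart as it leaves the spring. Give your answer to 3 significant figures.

Spring PE converts entirely to kinetic energy: ½kx² = ½mv²
v = x√(k/m) = 0.136 × √(2510/0.641) = 8.510 m/s

v = 8.51 m/s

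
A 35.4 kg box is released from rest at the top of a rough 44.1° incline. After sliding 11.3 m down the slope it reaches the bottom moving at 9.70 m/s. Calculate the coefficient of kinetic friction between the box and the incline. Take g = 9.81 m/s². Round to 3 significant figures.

μ_k = 0.378

The energy dissipated by friction is the PE lost minus the KE gained:
mgL sinθ = 2730.9 J; ½mv² = 1665.4 J
W_f = 2730.9 − 1665.4 = 1066 J
μ_k = W_f/(mg cosθ · L) = 1066/(249.4 × 11.3) = 0.3781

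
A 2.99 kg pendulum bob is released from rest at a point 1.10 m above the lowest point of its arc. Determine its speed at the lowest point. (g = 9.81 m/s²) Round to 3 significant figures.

v = 4.65 m/s

Energy conservation between the two points: mgh = ½mv²
v = √(2gh) = √(2 × 9.81 × 1.10) = √21.582 = 4.646 m/s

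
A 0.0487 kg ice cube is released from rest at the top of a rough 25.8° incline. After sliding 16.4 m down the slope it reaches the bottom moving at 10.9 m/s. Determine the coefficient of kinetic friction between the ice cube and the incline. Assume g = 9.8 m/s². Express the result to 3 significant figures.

μ_k = 0.0729

The energy dissipated by friction is the PE lost minus the KE gained:
mgL sinθ = 3.4066 J; ½mv² = 2.8930 J
W_f = 3.4066 − 2.8930 = 0.5136 J
μ_k = W_f/(mg cosθ · L) = 0.5136/(0.4297 × 16.4) = 0.07288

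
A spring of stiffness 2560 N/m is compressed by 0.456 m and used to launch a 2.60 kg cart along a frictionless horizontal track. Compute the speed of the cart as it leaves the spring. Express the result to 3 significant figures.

v = 14.3 m/s

Conservation of energy: ½kx² = ½mv²
v = x√(k/m) = 0.456 × √(2560/2.60) = 14.31 m/s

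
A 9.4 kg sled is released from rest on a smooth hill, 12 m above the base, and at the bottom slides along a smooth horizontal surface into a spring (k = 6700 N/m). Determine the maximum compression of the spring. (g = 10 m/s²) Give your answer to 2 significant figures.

Energy conservation (no friction) from release to max compression: mgh = ½kx²
x = √(2mgh/k) = √(2 × 9.4 × 10 × 12 / 6700) = 0.5803 m

x = 0.58 m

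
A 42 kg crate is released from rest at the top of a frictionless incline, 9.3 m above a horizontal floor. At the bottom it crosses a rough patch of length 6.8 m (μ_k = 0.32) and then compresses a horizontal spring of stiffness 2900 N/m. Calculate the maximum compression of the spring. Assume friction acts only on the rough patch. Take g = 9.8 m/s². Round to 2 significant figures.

x = 1.4 m

Initial energy: E₁ = mgh = (42)(9.8)(9.3) = 3827.9 J
Friction removes W_f = μ_k mg d = (0.32)(42)(9.8)(6.8) = 895.6 J
Energy reaching the spring: E = 3827.9 − 895.6 = 2932.2 J
At max compression ½kx² = E ⇒ x = √(2E/k) = √(2 × 2932.2/2900) = 1.422 m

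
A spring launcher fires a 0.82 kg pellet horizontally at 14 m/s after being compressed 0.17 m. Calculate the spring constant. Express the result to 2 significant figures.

½kx² = ½mv²
k = mv²/x² = (0.82)(14)²/(0.17)² = 5561 N/m

k = 5600 N/m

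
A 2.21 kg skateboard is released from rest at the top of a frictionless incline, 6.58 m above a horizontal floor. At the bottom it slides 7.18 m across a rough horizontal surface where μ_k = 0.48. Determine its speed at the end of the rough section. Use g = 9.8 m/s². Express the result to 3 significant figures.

Energy bookkeeping (friction removes W_f = μ_k N d):
mgh = ½mv² + μ_k m g d
W_f = μ_k mg d = (0.48)(2.21)(9.8)(7.18) = 74.64 J
½mv² = mgh − W_f = 142.51 − 74.64 = 67.868 J
v = √(2 × 67.868/2.21) = 7.837 m/s

v = 7.84 m/s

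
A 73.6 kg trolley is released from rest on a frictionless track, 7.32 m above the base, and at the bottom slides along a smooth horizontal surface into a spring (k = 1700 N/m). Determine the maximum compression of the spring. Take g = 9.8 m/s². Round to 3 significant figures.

x = 2.49 m

Energy conservation (no friction) from release to max compression: mgh = ½kx²
x = √(2mgh/k) = √(2 × 73.6 × 9.8 × 7.32 / 1700) = 2.492 m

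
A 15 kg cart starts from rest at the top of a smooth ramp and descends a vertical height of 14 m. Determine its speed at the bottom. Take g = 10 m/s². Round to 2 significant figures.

v = 17 m/s

Mechanical energy is conserved (no friction): mgh = ½mv²
v = √(2gh) = √(2 × 10 × 14) = √280.00 = 16.73 m/s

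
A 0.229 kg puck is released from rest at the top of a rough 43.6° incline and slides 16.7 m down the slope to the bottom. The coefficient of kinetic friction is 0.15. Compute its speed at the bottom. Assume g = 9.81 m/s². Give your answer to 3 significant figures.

Energy: mgh = ½mv² + W_f, with h = L sinθ and W_f = μ_k (mg cosθ) L
mgh = mgL sinθ = (0.229)(9.81)(16.7)sin43.6° = 25.872 J
W_f = μ_k mg cosθ · L = (0.15)(0.229)(9.81)cos43.6°·16.7 = 4.075 J
½mv² = 25.872 − 4.075 = 21.797 J
v = √(2 × 21.797/0.229) = 13.80 m/s

v = 13.8 m/s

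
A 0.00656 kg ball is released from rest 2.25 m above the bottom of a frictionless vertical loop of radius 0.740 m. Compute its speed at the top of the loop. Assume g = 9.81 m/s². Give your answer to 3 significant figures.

v = 3.89 m/s

Energy conservation: mgh = ½mv_top² + mg(2r)
v_top² = 2g(h − 2r) = 2(9.81)(2.25 − 1.480) = 15.11
v_top = 3.887 m/s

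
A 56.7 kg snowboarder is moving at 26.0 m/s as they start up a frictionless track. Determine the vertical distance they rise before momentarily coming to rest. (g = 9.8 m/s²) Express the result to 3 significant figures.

By energy conservation, ½mv² = mgh
h = v²/(2g) = 26.0²/(2 × 9.8) = 34.49 m

h = 34.5 m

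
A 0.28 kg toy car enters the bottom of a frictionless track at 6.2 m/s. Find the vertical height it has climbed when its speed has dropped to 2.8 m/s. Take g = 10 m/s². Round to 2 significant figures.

Energy balance between the two points: ½mv₁² = ½mv₂² + mgh
h = (v₁² − v₂²)/(2g) = (6.2² − 2.8²)/(2 × 10) = 1.530 m

h = 1.5 m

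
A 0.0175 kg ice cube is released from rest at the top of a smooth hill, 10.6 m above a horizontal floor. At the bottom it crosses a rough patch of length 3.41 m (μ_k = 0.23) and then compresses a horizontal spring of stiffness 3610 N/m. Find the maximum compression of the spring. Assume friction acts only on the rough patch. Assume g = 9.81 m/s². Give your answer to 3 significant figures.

Initial energy: E₁ = mgh = (0.0175)(9.81)(10.6) = 1.8198 J
Friction removes W_f = μ_k mg d = (0.23)(0.0175)(9.81)(3.41) = 0.1346 J
Energy reaching the spring: E = 1.8198 − 0.1346 = 1.6851 J
At max compression ½kx² = E ⇒ x = √(2E/k) = √(2 × 1.6851/3610) = 0.03055 m

x = 0.0306 m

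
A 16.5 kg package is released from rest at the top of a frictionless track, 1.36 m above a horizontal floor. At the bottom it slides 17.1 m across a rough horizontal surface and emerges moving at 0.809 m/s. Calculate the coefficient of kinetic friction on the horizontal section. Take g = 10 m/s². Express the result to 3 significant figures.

Energy at the top = energy at the end + work done against friction:
mgh = ½mv² + μ_k m g d
mgh = 224.40 J; ½mv² = 5.3995 J
W_f = 224.40 − 5.3995 = 219.0 J
μ_k = W_f/(mg·d) = 219.0/(165.0 × 17.1) = 0.07762

μ_k = 0.0776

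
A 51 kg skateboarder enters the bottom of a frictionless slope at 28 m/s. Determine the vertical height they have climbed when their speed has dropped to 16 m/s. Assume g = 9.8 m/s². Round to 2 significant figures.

Energy balance between the two points: ½mv₁² = ½mv₂² + mgh
h = (v₁² − v₂²)/(2g) = (28² − 16²)/(2 × 9.8) = 26.94 m

h = 27 m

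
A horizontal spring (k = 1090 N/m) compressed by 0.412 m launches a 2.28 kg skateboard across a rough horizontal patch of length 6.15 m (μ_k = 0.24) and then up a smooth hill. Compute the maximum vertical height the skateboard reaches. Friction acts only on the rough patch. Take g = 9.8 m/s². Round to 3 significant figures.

h = 2.66 m

Spring energy: E₀ = ½kx² = ½(1090)(0.412)² = 92.510 J
Friction: W_f = μ_k mg d = (0.24)(2.28)(9.8)(6.15) = 32.98 J
Energy at base of ramp: E = 92.510 − 32.98 = 59.531 J
At max height all remaining energy is PE: mgh = E ⇒ h = E/(mg) = 59.531/(2.28 × 9.8) = 2.664 m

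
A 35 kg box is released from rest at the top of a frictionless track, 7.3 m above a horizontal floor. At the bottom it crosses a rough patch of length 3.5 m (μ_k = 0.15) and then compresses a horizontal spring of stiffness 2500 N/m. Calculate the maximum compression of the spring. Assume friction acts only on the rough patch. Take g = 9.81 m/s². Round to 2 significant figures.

x = 1.4 m

Initial energy: E₁ = mgh = (35)(9.81)(7.3) = 2506.5 J
Friction removes W_f = μ_k mg d = (0.15)(35)(9.81)(3.5) = 180.3 J
Energy reaching the spring: E = 2506.5 − 180.3 = 2326.2 J
At max compression ½kx² = E ⇒ x = √(2E/k) = √(2 × 2326.2/2500) = 1.364 m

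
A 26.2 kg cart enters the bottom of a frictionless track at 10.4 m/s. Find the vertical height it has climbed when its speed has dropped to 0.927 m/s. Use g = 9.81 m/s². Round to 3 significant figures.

h = 5.47 m

Conservation of energy: ½mv₁² = ½mv₂² + mgh
h = (v₁² − v₂²)/(2g) = (10.4² − 0.927²)/(2 × 9.81) = 5.469 m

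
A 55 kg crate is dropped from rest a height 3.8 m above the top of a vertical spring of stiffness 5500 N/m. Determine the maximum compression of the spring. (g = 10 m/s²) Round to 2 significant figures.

x = 0.98 m

Let x be the compression. The total drop is H + x, and the crate is instantaneously at rest at max compression, so energy conservation gives:
mg(H + x) = ½kx²
½(5500)x² − (55)(10)x − (55)(10)(3.8) = 0
2750x² − 550.0x − 2090 = 0
x = [550.0 + √(302500 + 2.2990e+07)]/(2 × 2750) = 0.9775 m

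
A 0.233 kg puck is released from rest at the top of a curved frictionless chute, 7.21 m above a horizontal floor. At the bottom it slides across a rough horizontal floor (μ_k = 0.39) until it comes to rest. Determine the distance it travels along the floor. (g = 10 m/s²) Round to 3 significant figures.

Energy at the top = energy at the end + work done against friction:
At rest all PE has been dissipated by friction: mgh = μ_k m g d
d = h/μ_k = 7.21/0.39 = 18.49 m

d = 18.5 m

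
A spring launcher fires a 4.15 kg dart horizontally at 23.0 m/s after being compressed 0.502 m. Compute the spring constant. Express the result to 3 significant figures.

Energy stored in the spring equals the launch KE: ½kx² = ½mv²
k = mv²/x² = (4.15)(23.0)²/(0.502)² = 8712 N/m

k = 8710 N/m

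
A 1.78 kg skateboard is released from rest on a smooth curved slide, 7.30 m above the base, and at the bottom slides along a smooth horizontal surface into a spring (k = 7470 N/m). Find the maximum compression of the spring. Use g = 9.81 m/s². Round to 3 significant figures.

x = 0.185 m

Gravitational PE at the top equals spring PE at max compression: mgh = ½kx²
x = √(2mgh/k) = √(2 × 1.78 × 9.81 × 7.30 / 7470) = 0.1847 m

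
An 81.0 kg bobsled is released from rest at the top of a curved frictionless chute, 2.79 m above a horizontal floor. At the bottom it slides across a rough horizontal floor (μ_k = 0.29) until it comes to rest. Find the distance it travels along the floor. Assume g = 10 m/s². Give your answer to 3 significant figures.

Energy at the top = energy at the end + work done against friction:
At rest all PE has been dissipated by friction: mgh = μ_k m g d
d = h/μ_k = 2.79/0.29 = 9.621 m

d = 9.62 m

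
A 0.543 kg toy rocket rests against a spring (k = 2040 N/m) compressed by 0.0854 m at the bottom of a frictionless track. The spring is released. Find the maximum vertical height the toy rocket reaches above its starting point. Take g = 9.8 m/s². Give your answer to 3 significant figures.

At maximum height the toy rocket is at rest, so ½kx² = mgh
h = kx²/(2mg) = (2040)(0.0854)²/(2 × 0.543 × 9.8) = 1.398 m

h = 1.40 m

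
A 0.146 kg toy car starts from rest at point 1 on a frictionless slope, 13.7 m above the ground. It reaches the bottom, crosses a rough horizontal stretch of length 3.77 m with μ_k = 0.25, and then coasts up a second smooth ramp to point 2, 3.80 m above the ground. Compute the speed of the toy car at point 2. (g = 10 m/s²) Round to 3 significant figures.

v = 13.4 m/s

Energy at 1: mgh₁ = (0.146)(10)(13.7) = 20.002 J
Friction loss: W_f = μ_k mg d = 1.376 J
At 2: ½mv² + mgh₂ = mgh₁ − W_f
½mv² = 20.002 − 1.376 − 5.5480 = 13.078 J
v = √(2 × 13.078/0.146) = 13.38 m/s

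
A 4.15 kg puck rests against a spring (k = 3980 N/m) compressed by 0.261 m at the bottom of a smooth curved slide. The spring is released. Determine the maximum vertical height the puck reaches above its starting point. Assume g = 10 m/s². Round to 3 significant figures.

h = 3.27 m

At maximum height the puck is at rest, so ½kx² = mgh
h = kx²/(2mg) = (3980)(0.261)²/(2 × 4.15 × 10) = 3.267 m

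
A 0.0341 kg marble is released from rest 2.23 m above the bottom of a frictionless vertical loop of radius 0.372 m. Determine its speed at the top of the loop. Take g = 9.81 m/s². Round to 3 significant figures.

v = 5.40 m/s

Energy conservation: mgh = ½mv_top² + mg(2r)
v_top² = 2g(h − 2r) = 2(9.81)(2.23 − 0.7440) = 29.16
v_top = 5.400 m/s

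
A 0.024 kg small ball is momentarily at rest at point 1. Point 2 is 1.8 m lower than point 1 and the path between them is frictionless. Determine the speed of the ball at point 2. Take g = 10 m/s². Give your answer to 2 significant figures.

Energy conservation between the two points: mgh = ½mv²
v = √(2gh) = √(2 × 10 × 1.8) = √36.000 = 6.000 m/s

v = 6.0 m/s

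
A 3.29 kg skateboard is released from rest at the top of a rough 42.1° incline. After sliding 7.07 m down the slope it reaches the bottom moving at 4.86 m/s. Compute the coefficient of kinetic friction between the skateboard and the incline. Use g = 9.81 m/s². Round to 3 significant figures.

μ_k = 0.674

Energy balance down the incline: mg L sinθ − ½mv² = μ_k (mg cosθ) L
mgL sinθ = 152.98 J; ½mv² = 38.854 J
W_f = 152.98 − 38.854 = 114.1 J
μ_k = W_f/(mg cosθ · L) = 114.1/(23.95 × 7.07) = 0.6741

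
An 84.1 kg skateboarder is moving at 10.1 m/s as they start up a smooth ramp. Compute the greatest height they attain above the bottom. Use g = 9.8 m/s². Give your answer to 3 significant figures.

Setting KE at the bottom equal to PE gained: ½mv² = mgh
h = v²/(2g) = 10.1²/(2 × 9.8) = 5.205 m

h = 5.20 m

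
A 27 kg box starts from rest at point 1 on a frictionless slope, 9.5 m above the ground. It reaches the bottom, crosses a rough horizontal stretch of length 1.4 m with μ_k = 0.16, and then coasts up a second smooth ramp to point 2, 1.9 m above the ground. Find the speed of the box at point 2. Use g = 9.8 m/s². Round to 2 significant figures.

v = 12 m/s

Energy at 1: mgh₁ = (27)(9.8)(9.5) = 2513.7 J
Friction loss: W_f = μ_k mg d = 59.27 J
At 2: ½mv² + mgh₂ = mgh₁ − W_f
½mv² = 2513.7 − 59.27 − 502.74 = 1951.7 J
v = √(2 × 1951.7/27) = 12.02 m/s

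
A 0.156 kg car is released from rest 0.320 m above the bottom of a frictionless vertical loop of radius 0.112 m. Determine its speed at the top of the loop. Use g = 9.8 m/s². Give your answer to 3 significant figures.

v = 1.37 m/s

Energy conservation: mgh = ½mv_top² + mg(2r)
v_top² = 2g(h − 2r) = 2(9.8)(0.320 − 0.2240) = 1.882
v_top = 1.372 m/s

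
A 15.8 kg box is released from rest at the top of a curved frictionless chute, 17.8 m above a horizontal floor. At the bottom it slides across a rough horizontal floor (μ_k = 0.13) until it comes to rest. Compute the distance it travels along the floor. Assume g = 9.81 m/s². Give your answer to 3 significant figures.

d = 137 m

Energy bookkeeping (friction removes W_f = μ_k N d):
At rest all PE has been dissipated by friction: mgh = μ_k m g d
d = h/μ_k = 17.8/0.13 = 136.9 m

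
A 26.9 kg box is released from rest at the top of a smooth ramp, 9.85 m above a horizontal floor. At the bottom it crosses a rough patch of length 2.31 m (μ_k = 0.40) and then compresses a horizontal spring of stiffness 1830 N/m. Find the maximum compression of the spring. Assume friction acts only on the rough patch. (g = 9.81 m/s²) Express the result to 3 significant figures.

x = 1.60 m

Initial energy: E₁ = mgh = (26.9)(9.81)(9.85) = 2599.3 J
Friction removes W_f = μ_k mg d = (0.40)(26.9)(9.81)(2.31) = 243.8 J
Energy reaching the spring: E = 2599.3 − 243.8 = 2355.5 J
At max compression ½kx² = E ⇒ x = √(2E/k) = √(2 × 2355.5/1830) = 1.604 m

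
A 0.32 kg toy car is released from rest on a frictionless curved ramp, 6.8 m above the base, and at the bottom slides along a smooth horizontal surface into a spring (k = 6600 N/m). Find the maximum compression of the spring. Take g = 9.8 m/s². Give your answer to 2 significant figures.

At max compression the car is momentarily at rest: mgh = ½kx²
x = √(2mgh/k) = √(2 × 0.32 × 9.8 × 6.8 / 6600) = 0.08039 m

x = 0.080 m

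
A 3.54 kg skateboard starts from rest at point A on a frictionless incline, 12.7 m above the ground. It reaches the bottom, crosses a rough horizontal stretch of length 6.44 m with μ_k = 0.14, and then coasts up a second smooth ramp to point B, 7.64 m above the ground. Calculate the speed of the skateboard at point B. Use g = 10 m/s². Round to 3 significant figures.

Energy at A: mgh₁ = (3.54)(10)(12.7) = 449.58 J
Friction loss: W_f = μ_k mg d = 31.92 J
At B: ½mv² + mgh₂ = mgh₁ − W_f
½mv² = 449.58 − 31.92 − 270.46 = 147.21 J
v = √(2 × 147.21/3.54) = 9.120 m/s

v = 9.12 m/s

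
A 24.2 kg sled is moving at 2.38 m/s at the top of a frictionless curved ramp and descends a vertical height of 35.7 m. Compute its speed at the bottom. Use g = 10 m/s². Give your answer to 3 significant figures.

v = 26.8 m/s

By conservation of mechanical energy, ½mv₀² + mgh = ½mv²
v² = v₀² + 2gh = (2.38)² + 2(10)(35.7) = 719.66
v = √719.66 = 26.83 m/s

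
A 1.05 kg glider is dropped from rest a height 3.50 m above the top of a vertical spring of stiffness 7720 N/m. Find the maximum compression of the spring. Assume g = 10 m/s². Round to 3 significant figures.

Measuring PE from the top of the relaxed spring, at max compression the glider has dropped H + x with zero KE, so:
mg(H + x) = ½kx²
½(7720)x² − (1.05)(10)x − (1.05)(10)(3.50) = 0
3860x² − 10.50x − 36.75 = 0
x = [10.50 + √(110.2 + 567420)]/(2 × 3860) = 0.09894 m

x = 0.0989 m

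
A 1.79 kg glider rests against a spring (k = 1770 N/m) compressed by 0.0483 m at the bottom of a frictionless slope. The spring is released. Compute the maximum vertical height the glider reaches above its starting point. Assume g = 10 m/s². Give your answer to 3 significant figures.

All spring PE becomes gravitational PE at the highest point: ½kx² = mgh
h = kx²/(2mg) = (1770)(0.0483)²/(2 × 1.79 × 10) = 0.1153 m

h = 0.115 m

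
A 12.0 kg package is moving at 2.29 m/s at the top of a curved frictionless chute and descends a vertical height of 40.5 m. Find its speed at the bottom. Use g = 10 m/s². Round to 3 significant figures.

Energy conservation between the two points: ½mv₀² + mgh = ½mv²
The mass cancels from both sides.
v² = v₀² + 2gh = (2.29)² + 2(10)(40.5) = 815.24
v = √815.24 = 28.55 m/s

v = 28.6 m/s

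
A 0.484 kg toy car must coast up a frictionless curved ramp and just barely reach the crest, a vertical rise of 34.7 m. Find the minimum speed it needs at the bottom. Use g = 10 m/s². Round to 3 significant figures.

v = 26.3 m/s

At the top it is momentarily at rest, so all KE converts to PE: ½mv² = mgh
v = √(2gh) = √(2 × 10 × 34.7) = 26.34 m/s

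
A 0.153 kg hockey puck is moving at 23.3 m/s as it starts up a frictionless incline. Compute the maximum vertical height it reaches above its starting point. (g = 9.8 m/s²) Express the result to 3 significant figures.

h = 27.7 m

Setting KE at the bottom equal to PE gained: ½mv² = mgh
h = v²/(2g) = 23.3²/(2 × 9.8) = 27.70 m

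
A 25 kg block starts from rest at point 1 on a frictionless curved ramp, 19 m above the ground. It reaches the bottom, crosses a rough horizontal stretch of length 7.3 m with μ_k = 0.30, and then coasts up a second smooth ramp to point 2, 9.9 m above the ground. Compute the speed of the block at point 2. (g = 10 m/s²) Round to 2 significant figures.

Energy at 1: mgh₁ = (25)(10)(19) = 4750.0 J
Friction loss: W_f = μ_k mg d = 547.5 J
At 2: ½mv² + mgh₂ = mgh₁ − W_f
½mv² = 4750.0 − 547.5 − 2475.0 = 1727.5 J
v = √(2 × 1727.5/25) = 11.76 m/s

v = 12 m/s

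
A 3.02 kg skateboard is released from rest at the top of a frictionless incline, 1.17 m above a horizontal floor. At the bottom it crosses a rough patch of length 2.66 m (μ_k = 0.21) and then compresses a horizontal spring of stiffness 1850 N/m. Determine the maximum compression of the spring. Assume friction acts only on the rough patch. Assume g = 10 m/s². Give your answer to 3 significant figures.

Initial energy: E₁ = mgh = (3.02)(10)(1.17) = 35.334 J
Friction removes W_f = μ_k mg d = (0.21)(3.02)(10)(2.66) = 16.87 J
Energy reaching the spring: E = 35.334 − 16.87 = 18.464 J
At max compression ½kx² = E ⇒ x = √(2E/k) = √(2 × 18.464/1850) = 0.1413 m

x = 0.141 m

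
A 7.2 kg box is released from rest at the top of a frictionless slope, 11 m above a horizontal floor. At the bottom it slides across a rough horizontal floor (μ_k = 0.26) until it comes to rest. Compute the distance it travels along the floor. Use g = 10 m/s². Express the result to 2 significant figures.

Energy at the top = energy at the end + work done against friction:
At rest all PE has been dissipated by friction: mgh = μ_k m g d
d = h/μ_k = 11/0.26 = 42.31 m

d = 42 m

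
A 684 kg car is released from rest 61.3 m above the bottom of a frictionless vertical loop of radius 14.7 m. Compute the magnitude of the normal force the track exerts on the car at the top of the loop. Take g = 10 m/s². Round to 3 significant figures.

N = 22800 N

Energy from release to top (height 2r): mgh = ½mv_top² + mg(2r)
v_top² = 2g(h − 2r) = 2(10)(61.3 − 29.40) = 638.00 m²/s²
At the top, both N and weight point toward the centre: N + mg = mv_top²/r
N = m(v_top²/r − g) = 684(638.00/14.7 − 10) = 22847 N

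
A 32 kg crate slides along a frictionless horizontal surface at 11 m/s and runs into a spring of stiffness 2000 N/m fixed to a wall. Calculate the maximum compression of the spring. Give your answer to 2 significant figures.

All KE is stored as spring PE at maximum compression: ½mv² = ½kx²
x = v√(m/k) = 11 × √(32/2000) = 1.391 m

x = 1.4 m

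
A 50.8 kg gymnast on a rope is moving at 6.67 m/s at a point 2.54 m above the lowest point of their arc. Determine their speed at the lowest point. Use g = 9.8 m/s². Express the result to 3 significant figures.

Equating total energy at the two states: ½mv₀² + mgh = ½mv²
v² = v₀² + 2gh = (6.67)² + 2(9.8)(2.54) = 94.273
v = √94.273 = 9.709 m/s

v = 9.71 m/s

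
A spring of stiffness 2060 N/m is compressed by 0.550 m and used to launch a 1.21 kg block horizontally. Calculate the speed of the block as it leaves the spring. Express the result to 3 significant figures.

The block leaves the spring when the spring is at natural length, so ½kx² = ½mv²
v = x√(k/m) = 0.550 × √(2060/1.21) = 22.69 m/s

v = 22.7 m/s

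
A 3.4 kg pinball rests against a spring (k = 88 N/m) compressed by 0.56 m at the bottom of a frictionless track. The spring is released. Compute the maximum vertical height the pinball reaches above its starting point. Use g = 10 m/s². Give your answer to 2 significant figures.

At maximum height the pinball is at rest, so ½kx² = mgh
h = kx²/(2mg) = (88)(0.56)²/(2 × 3.4 × 10) = 0.4058 m

h = 0.41 m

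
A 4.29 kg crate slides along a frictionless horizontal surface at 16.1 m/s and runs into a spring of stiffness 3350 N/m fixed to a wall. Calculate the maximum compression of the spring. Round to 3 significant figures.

x = 0.576 m

All KE is stored as spring PE at maximum compression: ½mv² = ½kx²
x = v√(m/k) = 16.1 × √(4.29/3350) = 0.5761 m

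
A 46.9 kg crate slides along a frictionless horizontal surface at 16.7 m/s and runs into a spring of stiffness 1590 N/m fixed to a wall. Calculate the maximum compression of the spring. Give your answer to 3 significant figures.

x = 2.87 m

At max compression the crate is momentarily at rest: ½mv² = ½kx²
x = v√(m/k) = 16.7 × √(46.9/1590) = 2.868 m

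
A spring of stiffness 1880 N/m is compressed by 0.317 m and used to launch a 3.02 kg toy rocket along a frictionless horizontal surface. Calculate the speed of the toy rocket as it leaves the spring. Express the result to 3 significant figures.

v = 7.91 m/s

Conservation of energy: ½kx² = ½mv²
v = x√(k/m) = 0.317 × √(1880/3.02) = 7.909 m/s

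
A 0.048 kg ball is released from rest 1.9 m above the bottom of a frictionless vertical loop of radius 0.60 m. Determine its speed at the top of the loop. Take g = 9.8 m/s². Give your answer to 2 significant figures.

Energy conservation: mgh = ½mv_top² + mg(2r)
v_top² = 2g(h − 2r) = 2(9.8)(1.9 − 1.200) = 13.72
v_top = 3.704 m/s

v = 3.7 m/s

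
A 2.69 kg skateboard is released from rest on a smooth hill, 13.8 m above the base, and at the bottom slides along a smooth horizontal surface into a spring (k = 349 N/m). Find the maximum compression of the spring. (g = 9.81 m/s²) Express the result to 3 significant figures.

Gravitational PE at the top equals spring PE at max compression: mgh = ½kx²
x = √(2mgh/k) = √(2 × 2.69 × 9.81 × 13.8 / 349) = 1.445 m

x = 1.44 m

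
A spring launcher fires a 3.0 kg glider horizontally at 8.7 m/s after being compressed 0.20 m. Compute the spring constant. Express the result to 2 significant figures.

Energy stored in the spring equals the launch KE: ½kx² = ½mv²
k = mv²/x² = (3.0)(8.7)²/(0.20)² = 5677 N/m

k = 5700 N/m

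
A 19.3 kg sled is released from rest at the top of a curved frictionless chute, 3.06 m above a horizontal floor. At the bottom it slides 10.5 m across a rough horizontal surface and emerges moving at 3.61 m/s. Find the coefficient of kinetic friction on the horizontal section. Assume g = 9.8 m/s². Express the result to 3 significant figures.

Energy bookkeeping (friction removes W_f = μ_k N d):
mgh = ½mv² + μ_k m g d
mgh = 578.77 J; ½mv² = 125.76 J
W_f = 578.77 − 125.76 = 453.0 J
μ_k = W_f/(mg·d) = 453.0/(189.1 × 10.5) = 0.2281

μ_k = 0.228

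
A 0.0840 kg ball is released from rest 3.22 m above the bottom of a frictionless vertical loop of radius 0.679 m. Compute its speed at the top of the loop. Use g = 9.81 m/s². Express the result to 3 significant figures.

v = 6.04 m/s

Energy conservation: mgh = ½mv_top² + mg(2r)
v_top² = 2g(h − 2r) = 2(9.81)(3.22 − 1.358) = 36.53
v_top = 6.044 m/s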